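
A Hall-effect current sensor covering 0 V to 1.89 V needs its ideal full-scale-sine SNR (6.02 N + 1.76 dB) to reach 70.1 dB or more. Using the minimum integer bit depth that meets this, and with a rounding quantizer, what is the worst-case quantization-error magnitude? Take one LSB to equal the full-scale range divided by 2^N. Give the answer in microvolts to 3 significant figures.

Full-scale range = 1.89 V.
Required N = ⌈(70.1 − 1.76)/6.02⌉ = ⌈11.352⌉ = 12.
Step size = 1.89/4096 V = 461.43 µV.
Half an LSB is 231 µV.

231 µV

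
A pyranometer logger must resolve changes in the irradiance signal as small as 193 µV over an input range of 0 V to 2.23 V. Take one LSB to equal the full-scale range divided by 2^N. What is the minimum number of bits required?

14 bits

Full-scale range = 2.23 V.
Need 2^N ≥ 2.23 V / 193 µV = 11550 → N_min = 14.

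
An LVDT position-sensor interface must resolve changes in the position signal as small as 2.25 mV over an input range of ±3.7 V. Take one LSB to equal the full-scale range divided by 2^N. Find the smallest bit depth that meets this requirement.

Range = 3.7 − (-3.7) = 7.4 V.
7.4 V / 2.25 mV = 3289. Since 2^11 = 2048 and 2^12 = 4096, N = 12.

12 bits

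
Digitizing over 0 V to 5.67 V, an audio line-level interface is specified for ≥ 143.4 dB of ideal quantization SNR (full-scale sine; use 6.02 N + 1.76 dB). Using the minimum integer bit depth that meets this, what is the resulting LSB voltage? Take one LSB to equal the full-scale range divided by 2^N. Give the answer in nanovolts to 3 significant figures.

V_FS = 5.67 V.
6.02 N + 1.76 ≥ 143.4 gives N ≥ 23.528, so the minimum integer is 24.
Step size = 5.67/16777216 V = 338 nV.

338 nV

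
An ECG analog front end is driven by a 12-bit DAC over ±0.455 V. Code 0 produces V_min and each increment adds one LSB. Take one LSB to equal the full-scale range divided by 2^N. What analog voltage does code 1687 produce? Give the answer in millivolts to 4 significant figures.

The full-scale span is 0.455 − (-0.455) = 0.91 V. LSB = 0.91 V / 2^12.
V_out = V_min + code × LSB = -0.455 V + 1687 × 0.91 V / 4096
      = -0.455 + 0.374797 = -0.0802026 V.

-80.20 mV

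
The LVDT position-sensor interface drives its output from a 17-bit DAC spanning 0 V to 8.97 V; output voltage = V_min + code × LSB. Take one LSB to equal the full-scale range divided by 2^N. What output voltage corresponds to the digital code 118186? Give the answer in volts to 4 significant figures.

Full-scale range = 8.97 V. LSB = 8.97 V / 2^17.
Output = V_min + (118186/131072) × range = 0 + 0.901688 × 8.97 V
      = 0 V + 8.08814 V = 8.08814 V.

8.088 V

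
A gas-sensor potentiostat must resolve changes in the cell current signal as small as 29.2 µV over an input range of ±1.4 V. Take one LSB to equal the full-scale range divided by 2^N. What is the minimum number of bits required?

Span: 1.4 V − (-1.4 V) = 2.8 V.
Need 2^N ≥ 2.8 V / 29.2 µV = 95890 → N_min = 17.

17 bits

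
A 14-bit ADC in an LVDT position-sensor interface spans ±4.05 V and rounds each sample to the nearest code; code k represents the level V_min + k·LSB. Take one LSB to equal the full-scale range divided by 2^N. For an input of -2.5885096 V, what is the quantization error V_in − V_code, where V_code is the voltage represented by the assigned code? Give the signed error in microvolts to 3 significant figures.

Range = 4.05 − (-4.05) = 8.1 V. LSB = 8.1 V / 2^14 ≈ 494.4 µV.
(V_in − V_min)/LSB = (-2.5885096 − (-4.05)) × 16384/8.1 = 2956.1801 → nearest code k = 2956.
V_code = -4.05 + (2956/16384) × 8.1 = -2.5885986328 V.
Error = V_in − V_code = -2.5885096 − (-2.5885986328) = +89.0 µV.

+89.0 µV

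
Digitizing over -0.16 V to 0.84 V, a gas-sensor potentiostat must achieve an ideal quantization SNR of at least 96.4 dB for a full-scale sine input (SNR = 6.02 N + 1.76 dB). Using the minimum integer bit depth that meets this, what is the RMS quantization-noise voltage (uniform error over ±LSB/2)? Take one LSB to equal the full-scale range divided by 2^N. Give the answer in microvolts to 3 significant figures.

Full-scale range = 0.84 V − (-0.16 V) = 1 V.
6.02 N + 1.76 ≥ 96.4 gives N ≥ 15.721, so the minimum integer is 16.
Step size = 1/65536 V = 15.259 µV.
σ_q = LSB/√12 = 15.259 µV/3.4641 = 4.40 µV.

4.40 µV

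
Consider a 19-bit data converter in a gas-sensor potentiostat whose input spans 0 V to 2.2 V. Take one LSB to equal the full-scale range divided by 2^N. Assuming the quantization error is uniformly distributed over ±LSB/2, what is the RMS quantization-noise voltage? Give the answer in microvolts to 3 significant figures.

1.21 µV

Full-scale range = 2.2 V.
LSB = 2.2 V ÷ 2^19 = 2.2/524288 V = 4.1962 µV.
For a uniform distribution on [−LSB/2, +LSB/2], V_rms = LSB/√12 = 4.1962 µV/3.4641 = 1.21 µV.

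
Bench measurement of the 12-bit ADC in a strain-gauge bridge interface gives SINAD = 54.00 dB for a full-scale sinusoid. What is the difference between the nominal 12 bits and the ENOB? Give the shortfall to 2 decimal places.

ENOB = (SINAD − 1.76)/6.02 = (54.00 − 1.76)/6.02 = 8.6777 bits.
12 − 8.6777 = 3.32 bits below nominal.

3.32 bits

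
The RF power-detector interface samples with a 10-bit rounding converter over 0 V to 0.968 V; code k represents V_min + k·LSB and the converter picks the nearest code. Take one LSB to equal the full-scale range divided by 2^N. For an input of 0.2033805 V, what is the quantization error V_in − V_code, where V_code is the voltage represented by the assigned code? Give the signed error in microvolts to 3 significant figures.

Span = 0.968 V. LSB = 0.968 V / 2^10 ≈ 0.9453 mV.
(0.2033805 − (0)) / LSB = 0.2033805 × 1024/0.968 = 215.1463. Nearest integer: k = 215.
V_code = 0 + (215/1024) × 0.968 = 0.2032421875 V.
V_in − V_code = 0.2033805 − (0.2032421875) = +138 µV.

+138 µV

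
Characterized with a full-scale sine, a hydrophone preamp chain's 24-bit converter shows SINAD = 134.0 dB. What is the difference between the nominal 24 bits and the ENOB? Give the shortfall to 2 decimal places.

2.03 bits

ENOB = (SINAD − 1.76)/6.02 = (134.0 − 1.76)/6.02 = 21.9668 bits.
Shortfall = 24 − 21.9668 = 2.0332 bits.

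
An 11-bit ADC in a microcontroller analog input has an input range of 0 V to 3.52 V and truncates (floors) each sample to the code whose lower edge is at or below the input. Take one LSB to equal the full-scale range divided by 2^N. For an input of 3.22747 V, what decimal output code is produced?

Range is 3.52 V. LSB = 3.52 V / 2^11 ≈ 1.719 mV.
V_in − V_min = 3.22747 − (0) = 3.22747 V.
Divide by LSB: 3.22747 × 2048/3.52 = 1877.8007.
Truncating gives code 1877.

1877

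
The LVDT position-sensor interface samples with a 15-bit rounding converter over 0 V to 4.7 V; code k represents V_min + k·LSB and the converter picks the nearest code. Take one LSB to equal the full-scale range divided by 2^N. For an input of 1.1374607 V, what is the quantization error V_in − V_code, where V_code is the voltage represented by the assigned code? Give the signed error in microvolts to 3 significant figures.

+40.0 µV

Span = 4.7 V. LSB = 4.7 V / 2^15 ≈ 143.4 µV.
(1.1374607 − (0)) / LSB = 1.1374607 × 32768/4.7 = 7930.2792. Nearest integer: k = 7930.
Reconstructed level: 0 + 7930 × 4.7/32768 V = 1.1374206543 V.
Error = V_in − V_code = 1.1374607 − (1.1374206543) = +40.0 µV.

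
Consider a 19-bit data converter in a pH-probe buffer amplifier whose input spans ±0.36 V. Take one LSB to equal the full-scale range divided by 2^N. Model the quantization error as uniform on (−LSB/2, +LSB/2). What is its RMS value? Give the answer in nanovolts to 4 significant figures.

396.4 nV

The full-scale span is 0.36 − (-0.36) = 0.72 V.
One LSB is 0.72 V / 524288 = 1.37329 µV.
σ_q = LSB/√12 = 1.37329 µV/3.4641 = 396.4 nV.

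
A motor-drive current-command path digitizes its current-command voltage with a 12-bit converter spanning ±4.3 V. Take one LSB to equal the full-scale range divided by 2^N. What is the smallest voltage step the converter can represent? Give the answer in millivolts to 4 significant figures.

The full-scale span is 4.3 − (-4.3) = 8.6 V.
There are 2^12 = 4096 steps.
One LSB is 8.6 V / 4096 = 2.100 mV.

2.100 mV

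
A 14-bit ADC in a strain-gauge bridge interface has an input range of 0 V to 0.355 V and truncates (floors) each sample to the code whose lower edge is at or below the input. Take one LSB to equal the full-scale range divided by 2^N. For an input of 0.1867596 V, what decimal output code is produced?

Full-scale range = 0.355 V. LSB = 0.355 V / 2^14 ≈ 21.67 µV.
(V_in − V_min) × 2^14/range = (0.1867596 − (0)) × 16384/0.355 = 8619.350.
Floor → code = 8619.

8619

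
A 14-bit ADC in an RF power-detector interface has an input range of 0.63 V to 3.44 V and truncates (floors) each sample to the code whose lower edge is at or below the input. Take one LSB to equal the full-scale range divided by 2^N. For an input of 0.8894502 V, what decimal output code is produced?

1512

Span: 3.44 V − (0.63 V) = 2.81 V. LSB = 2.81 V / 2^14 ≈ 171.5 µV.
code = ⌊(V_in − V_min)/LSB⌋ = ⌊(V_in − V_min) × 2^14 / range⌋
     = ⌊(0.8894502 − (0.63)) × 16384 / 2.81⌋ = ⌊0.2594502 × 16384/2.81⌋
     = ⌊1512.752⌋ = 1512.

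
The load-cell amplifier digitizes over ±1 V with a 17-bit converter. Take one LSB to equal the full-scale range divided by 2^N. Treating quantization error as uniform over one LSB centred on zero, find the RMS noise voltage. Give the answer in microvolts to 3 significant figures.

Span: 1 V − (-1 V) = 2 V.
LSB = 2 V ÷ 2^17 = 2/131072 V = 15.259 µV.
RMS of a uniform error over width LSB is LSB/√12 = 4.40 µV.

4.40 µV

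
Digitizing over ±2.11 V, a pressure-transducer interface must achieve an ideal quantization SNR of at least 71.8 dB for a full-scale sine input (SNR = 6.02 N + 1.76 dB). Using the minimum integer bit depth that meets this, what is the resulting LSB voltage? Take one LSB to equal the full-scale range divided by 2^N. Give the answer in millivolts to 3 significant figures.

Range = 2.11 − (-2.11) = 4.22 V.
Solving 6.02 N ≥ 71.8 − 1.76: N ≥ 11.635. Round up → N = 12.
One LSB is 4.22 V / 4096 = 1.03 mV.

1.03 mV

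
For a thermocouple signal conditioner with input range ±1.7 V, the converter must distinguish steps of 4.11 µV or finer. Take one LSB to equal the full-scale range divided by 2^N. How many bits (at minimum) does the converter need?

20 bits

Full-scale range = 1.7 V − (-1.7 V) = 3.4 V.
Need 2^N ≥ 3.4 V / 4.11 µV = 827300 → N_min = 20.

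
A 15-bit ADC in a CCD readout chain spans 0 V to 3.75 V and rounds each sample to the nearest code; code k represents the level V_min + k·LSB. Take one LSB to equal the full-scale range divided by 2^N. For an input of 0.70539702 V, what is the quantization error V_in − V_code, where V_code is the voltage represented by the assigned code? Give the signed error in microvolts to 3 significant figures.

V_FS = 3.75 V. LSB = 3.75 V / 2^15 ≈ 114.4 µV.
Position in LSBs: (0.70539702 − (0)) × 32768/3.75 = 6163.8532; rounding gives k = 6164.
V_code = 0 + (6164/32768) × 3.75 = 0.70541381836 V.
Error = V_in − V_code = 0.70539702 − (0.70541381836) = −16.8 µV.

−16.8 µV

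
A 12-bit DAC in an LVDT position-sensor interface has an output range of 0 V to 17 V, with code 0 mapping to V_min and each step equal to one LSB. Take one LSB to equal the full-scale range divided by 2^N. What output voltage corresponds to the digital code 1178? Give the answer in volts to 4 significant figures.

4.889 V

Range is 17 V. LSB = 17 V / 2^12.
V_out = V_min + code × LSB = 0 V + 1178 × 17 V / 4096
      = 0 + 4.88916 = 4.88916 V.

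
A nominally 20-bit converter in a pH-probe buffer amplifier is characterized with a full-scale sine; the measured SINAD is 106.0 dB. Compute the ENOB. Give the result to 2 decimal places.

ENOB = (SINAD − 1.76) / 6.02 = (106.0 − 1.76) / 6.02 = 104.24 / 6.02 = 17.3156.

17.32 bits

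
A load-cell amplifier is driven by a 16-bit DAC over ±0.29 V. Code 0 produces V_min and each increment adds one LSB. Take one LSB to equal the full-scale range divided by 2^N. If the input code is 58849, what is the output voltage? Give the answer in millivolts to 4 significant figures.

Range = 0.29 − (-0.29) = 0.58 V. LSB = 0.58 V / 2^16.
V_out = V_min + code × LSB = -0.29 V + 58849 × 0.58 V / 65536
      = -0.29 + 0.520819 = 0.230819 V.

230.8 mV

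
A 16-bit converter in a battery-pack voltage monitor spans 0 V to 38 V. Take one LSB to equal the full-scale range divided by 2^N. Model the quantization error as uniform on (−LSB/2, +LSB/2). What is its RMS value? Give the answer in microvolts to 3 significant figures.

167 µV

Span = 38 V.
LSB = 38 V ÷ 2^16 = 38/65536 V = 0.57983 mV.
RMS of a uniform error over width LSB is LSB/√12 = 167 µV.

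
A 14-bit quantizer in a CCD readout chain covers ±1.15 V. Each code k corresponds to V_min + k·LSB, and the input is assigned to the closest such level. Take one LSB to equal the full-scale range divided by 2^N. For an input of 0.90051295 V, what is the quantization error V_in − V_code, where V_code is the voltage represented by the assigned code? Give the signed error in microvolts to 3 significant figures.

−30.3 µV

The full-scale span is 1.15 − (-1.15) = 2.3 V. LSB = 2.3 V / 2^14 ≈ 140.4 µV.
Position in LSBs: (0.90051295 − (-1.15)) × 16384/2.3 = 14606.7844; rounding gives k = 14607.
V_code = -1.15 + (14607/16384) × 2.3 = 0.90054321289 V.
V_in − V_code = 0.90051295 − (0.90054321289) = −30.3 µV.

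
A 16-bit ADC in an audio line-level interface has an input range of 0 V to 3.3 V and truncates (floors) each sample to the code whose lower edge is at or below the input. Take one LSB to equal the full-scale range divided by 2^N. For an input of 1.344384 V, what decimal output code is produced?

Span = 3.3 V. LSB = 3.3 V / 2^16 ≈ 50.35 µV.
V_in − V_min = 1.344384 − (0) = 1.344384 V.
Divide by LSB: 1.344384 × 65536/3.3 = 26698.6515.
Truncating gives code 26698.

26698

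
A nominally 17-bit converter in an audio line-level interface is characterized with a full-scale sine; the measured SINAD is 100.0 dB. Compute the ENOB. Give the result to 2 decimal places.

Inverting SNR = 6.02 N + 1.76: N_eff = (100.0 − 1.76)/6.02 = 16.3189.

16.32 bits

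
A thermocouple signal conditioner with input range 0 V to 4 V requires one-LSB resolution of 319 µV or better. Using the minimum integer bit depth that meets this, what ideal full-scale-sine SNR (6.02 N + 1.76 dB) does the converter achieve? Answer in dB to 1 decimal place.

86.0 dB

Full-scale range = 4 V.
Required number of levels: 4/319 µV = 12539; smallest N with 2^N ≥ that is 14.
SNR = 6.02 × 14 + 1.76 = 86.04 dB.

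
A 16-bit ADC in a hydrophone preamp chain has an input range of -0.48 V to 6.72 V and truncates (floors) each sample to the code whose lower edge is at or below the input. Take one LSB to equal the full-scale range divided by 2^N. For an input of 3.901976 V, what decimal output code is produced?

Span: 6.72 V − (-0.48 V) = 7.2 V. LSB = 7.2 V / 2^16 ≈ 109.9 µV.
code = ⌊(V_in − V_min)/LSB⌋ = ⌊(V_in − V_min) × 2^16 / range⌋
     = ⌊(3.901976 − (-0.48)) × 65536 / 7.2⌋ = ⌊4.381976 × 65536/7.2⌋
     = ⌊39885.719⌋ = 39885.

39885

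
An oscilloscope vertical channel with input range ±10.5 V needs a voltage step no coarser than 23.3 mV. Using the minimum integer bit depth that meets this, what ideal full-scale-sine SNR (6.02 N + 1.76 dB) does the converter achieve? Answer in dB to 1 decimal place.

Full-scale range = 10.5 V − (-10.5 V) = 21 V.
Required number of levels: 21/23.3 mV = 901.29; smallest N with 2^N ≥ that is 10.
6.02(10) + 1.76 = 61.96 dB.

62.0 dB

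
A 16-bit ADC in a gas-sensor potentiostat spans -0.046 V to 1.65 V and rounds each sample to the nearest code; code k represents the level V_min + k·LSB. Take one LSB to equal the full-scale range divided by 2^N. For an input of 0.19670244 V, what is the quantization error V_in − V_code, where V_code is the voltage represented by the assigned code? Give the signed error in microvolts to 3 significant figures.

+10.1 µV

Span: 1.65 V − (-0.046 V) = 1.696 V. LSB = 1.696 V / 2^16 ≈ 25.88 µV.
(V_in − V_min)/LSB = (0.19670244 − (-0.046)) × 65536/1.696 = 9378.3886 → nearest code k = 9378.
V_code = -0.046 + (9378/65536) × 1.696 = 0.19669238281 V.
Error = V_in − V_code = 0.19670244 − (0.19669238281) = +10.1 µV.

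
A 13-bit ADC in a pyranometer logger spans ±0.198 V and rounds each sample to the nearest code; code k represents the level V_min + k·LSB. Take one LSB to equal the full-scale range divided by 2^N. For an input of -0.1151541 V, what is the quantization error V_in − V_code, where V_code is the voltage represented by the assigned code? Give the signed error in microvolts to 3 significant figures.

−8.59 µV

Full-scale range = 0.198 V − (-0.198 V) = 0.396 V. LSB = 0.396 V / 2^13 ≈ 48.34 µV.
Position in LSBs: (-0.1151541 − (-0.198)) × 8192/0.396 = 1713.8223; rounding gives k = 1714.
V_code = -0.198 + (1714/8192) × 0.396 = -0.1151455078 V.
Error = V_in − V_code = -0.1151541 − (-0.1151455078) = −8.59 µV.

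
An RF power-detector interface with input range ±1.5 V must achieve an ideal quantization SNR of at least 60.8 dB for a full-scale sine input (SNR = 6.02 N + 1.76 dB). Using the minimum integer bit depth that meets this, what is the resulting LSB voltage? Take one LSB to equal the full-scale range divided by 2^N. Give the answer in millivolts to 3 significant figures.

2.93 mV

The full-scale span is 1.5 − (-1.5) = 3 V.
Required N = ⌈(60.8 − 1.76)/6.02⌉ = ⌈9.807⌉ = 10.
One LSB is 3 V / 1024 = 2.93 mV.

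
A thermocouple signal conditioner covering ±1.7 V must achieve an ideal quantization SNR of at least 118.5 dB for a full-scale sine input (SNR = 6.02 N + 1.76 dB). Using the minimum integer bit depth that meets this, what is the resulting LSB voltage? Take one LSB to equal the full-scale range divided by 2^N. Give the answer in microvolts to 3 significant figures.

3.24 µV

Range = 1.7 − (-1.7) = 3.4 V.
N ≥ (118.5 − 1.76)/6.02 = 19.392 → N_min = 20.
One LSB is 3.4 V / 1048576 = 3.24 µV.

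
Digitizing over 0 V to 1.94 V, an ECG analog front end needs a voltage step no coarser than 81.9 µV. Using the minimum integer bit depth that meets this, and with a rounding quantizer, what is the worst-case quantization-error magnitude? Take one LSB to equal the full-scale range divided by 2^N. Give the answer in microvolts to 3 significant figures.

29.6 µV

Span = 1.94 V.
Levels needed ≥ 1.94/81.9 µV = 23690. 2^15 = 32768 suffices, so N_min = 15.
LSB = 1.94 V ÷ 2^15 = 1.94/32768 V = 59.204 µV.
Half an LSB is 29.6 µV.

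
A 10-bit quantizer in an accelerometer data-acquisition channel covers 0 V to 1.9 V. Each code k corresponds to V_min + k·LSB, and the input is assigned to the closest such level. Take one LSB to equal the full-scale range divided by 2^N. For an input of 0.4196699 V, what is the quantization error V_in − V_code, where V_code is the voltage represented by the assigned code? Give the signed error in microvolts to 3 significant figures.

Span = 1.9 V. LSB = 1.9 V / 2^10 ≈ 1.855 mV.
(V_in − V_min)/LSB = (0.4196699 − (0)) × 1024/1.9 = 226.1800 → nearest code k = 226.
V_code = V_min + k × range/2^10 = 0 + 226 × 1.9/1024 = 0.4193359375 V.
V_in − V_code = 0.4196699 − (0.4193359375) = +334 µV.

+334 µV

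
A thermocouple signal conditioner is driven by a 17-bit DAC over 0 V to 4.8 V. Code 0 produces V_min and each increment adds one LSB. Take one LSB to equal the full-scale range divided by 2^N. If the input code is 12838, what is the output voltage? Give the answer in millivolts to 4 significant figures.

Range is 4.8 V. LSB = 4.8 V / 2^17.
V_out = 0 + 12838 × (4.8/131072) V
      = 0 V + 0.470142 V = 0.470142 V.

470.1 mV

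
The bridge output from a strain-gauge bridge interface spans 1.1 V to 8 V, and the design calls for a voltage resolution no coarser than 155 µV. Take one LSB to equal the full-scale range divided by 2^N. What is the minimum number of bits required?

Span: 8 V − (1.1 V) = 6.9 V.
6.9 V / 155 µV = 44520. Since 2^15 = 32768 and 2^16 = 65536, N = 16.

16 bits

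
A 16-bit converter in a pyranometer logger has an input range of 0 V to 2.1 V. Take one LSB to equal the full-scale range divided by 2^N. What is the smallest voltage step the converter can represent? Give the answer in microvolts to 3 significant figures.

32.0 µV

V_FS = 2.1 V.
2^16 = 65536 levels.
LSB = 2.1 V ÷ 2^16 = 2.1/65536 V = 32.0 µV.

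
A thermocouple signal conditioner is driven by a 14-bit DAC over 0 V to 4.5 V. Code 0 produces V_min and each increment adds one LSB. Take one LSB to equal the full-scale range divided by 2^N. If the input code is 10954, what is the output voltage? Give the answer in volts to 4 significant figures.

3.009 V

Full-scale range = 4.5 V. LSB = 4.5 V / 2^14.
Output = V_min + (10954/16384) × range = 0 + 0.668579 × 4.5 V
      = 0 + 3.00861 = 3.00861 V.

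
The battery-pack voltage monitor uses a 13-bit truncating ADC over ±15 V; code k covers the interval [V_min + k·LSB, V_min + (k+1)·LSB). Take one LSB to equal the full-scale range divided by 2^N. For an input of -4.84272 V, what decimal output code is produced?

2773

Span: 15 V − (-15 V) = 30 V. LSB = 30 V / 2^13 ≈ 3.662 mV.
code = ⌊(V_in − V_min)/LSB⌋ = ⌊(V_in − V_min) × 2^13 / range⌋
     = ⌊(-4.84272 − (-15)) × 8192 / 30⌋ = ⌊10.15728 × 8192/30⌋
     = ⌊2773.615⌋ = 2773.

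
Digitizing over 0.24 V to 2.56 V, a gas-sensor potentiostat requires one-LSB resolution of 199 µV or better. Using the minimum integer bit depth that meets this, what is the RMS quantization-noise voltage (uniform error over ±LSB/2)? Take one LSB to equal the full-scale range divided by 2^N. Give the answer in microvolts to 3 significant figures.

The full-scale span is 2.56 − (0.24) = 2.32 V.
Need 2^N ≥ 2.32 V / 199 µV = 11660 → N_min = 14.
One LSB is 2.32 V / 16384 = 141.60 µV.
RMS noise = LSB/√12 = 40.9 µV.

40.9 µV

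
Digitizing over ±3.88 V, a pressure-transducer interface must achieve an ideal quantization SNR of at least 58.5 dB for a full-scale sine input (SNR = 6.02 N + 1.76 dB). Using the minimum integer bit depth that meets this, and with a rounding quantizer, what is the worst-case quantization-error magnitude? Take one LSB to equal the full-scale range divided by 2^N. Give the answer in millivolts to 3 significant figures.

Range = 3.88 − (-3.88) = 7.76 V.
6.02 N + 1.76 ≥ 58.5 gives N ≥ 9.425, so the minimum integer is 10.
One LSB is 7.76 V / 1024 = 7.5781 mV.
Half an LSB is 3.79 mV.

3.79 mV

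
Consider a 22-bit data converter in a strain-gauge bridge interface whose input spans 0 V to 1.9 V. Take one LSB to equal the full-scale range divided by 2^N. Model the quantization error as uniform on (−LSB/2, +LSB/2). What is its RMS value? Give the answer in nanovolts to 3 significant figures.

131 nV

V_FS = 1.9 V.
Step size = 1.9/4194304 V = 453.00 nV.
V_rms = LSB/√12 = 453.00 nV / √12 = 131 nV.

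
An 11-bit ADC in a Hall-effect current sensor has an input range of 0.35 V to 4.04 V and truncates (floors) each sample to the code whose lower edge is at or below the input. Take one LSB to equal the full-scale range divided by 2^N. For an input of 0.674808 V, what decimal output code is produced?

180

Full-scale range = 4.04 V − (0.35 V) = 3.69 V. LSB = 3.69 V / 2^11 ≈ 1.802 mV.
code = ⌊(V_in − V_min)/LSB⌋ = ⌊(V_in − V_min) × 2^11 / range⌋
     = ⌊(0.674808 − (0.35)) × 2048 / 3.69⌋ = ⌊0.324808 × 2048/3.69⌋
     = ⌊180.273⌋ = 180.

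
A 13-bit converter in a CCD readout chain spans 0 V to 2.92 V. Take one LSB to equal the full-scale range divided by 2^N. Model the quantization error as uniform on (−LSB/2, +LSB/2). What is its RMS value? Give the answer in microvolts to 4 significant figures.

102.9 µV

V_FS = 2.92 V.
Step size = 2.92/8192 V = 356.445 µV.
For a uniform distribution on [−LSB/2, +LSB/2], V_rms = LSB/√12 = 356.445 µV/3.4641 = 102.9 µV.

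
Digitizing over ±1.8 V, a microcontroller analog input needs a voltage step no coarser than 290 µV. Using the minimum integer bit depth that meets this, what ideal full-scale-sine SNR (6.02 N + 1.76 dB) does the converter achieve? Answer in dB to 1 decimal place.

86.0 dB

Range = 1.8 − (-1.8) = 3.6 V.
3.6 V / 290 µV = 12410. Since 2^13 = 8192 and 2^14 = 16384, N = 14.
6.02(14) + 1.76 = 86.04 dB.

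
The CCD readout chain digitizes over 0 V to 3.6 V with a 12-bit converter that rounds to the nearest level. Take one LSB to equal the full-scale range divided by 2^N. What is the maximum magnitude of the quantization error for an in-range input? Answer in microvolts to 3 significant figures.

V_FS = 3.6 V.
LSB = 3.6 V / 2^12 = 0.87891 mV.
|e|_max = LSB/2 = 439 µV.

439 µV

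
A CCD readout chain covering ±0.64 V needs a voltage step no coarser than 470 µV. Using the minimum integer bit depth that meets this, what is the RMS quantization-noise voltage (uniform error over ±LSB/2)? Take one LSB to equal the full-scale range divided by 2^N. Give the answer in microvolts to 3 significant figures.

The full-scale span is 0.64 − (-0.64) = 1.28 V.
1.28 V / 470 µV = 2723. Since 2^11 = 2048 and 2^12 = 4096, N = 12.
One LSB is 1.28 V / 4096 = 312.50 µV.
RMS noise = LSB/√12 = 90.2 µV.

90.2 µV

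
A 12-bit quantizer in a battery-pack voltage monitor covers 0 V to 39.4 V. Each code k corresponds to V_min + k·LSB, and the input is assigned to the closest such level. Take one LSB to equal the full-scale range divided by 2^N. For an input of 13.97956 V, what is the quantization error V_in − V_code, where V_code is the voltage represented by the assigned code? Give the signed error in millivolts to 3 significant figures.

Span = 39.4 V. LSB = 39.4 V / 2^12 ≈ 9.619 mV.
(V_in − V_min)/LSB = (13.97956 − (0)) × 4096/39.4 = 1453.3065 → nearest code k = 1453.
Reconstructed level: 0 + 1453 × 39.4/4096 V = 13.97661133 V.
e = 13.97956 − (13.97661133) = +2.95 mV.

+2.95 mV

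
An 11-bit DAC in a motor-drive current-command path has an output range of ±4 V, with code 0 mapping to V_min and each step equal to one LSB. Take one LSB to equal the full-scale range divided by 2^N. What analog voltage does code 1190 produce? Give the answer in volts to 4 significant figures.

The full-scale span is 4 − (-4) = 8 V. LSB = 8 V / 2^11.
V_out = V_min + code × LSB = -4 V + 1190 × 8 V / 2048
      = -4 V + 4.64844 V = 0.648438 V.

0.6484 V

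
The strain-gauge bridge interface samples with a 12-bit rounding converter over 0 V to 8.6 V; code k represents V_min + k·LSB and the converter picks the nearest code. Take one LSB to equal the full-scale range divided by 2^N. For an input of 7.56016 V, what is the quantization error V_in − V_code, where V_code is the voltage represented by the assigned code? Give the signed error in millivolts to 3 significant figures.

Range is 8.6 V. LSB = 8.6 V / 2^12 ≈ 2.100 mV.
(V_in − V_min)/LSB = (7.56016 − (0)) × 4096/8.6 = 3600.7460 → nearest code k = 3601.
Reconstructed level: 0 + 3601 × 8.6/4096 V = 7.560693359 V.
Error = V_in − V_code = 7.56016 − (7.560693359) = −0.533 mV.

−0.533 mV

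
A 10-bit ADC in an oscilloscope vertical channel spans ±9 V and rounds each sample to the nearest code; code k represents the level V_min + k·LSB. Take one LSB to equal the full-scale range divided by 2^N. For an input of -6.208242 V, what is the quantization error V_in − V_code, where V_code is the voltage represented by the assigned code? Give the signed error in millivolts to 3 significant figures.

The full-scale span is 9 − (-9) = 18 V. LSB = 18 V / 2^10 ≈ 17.58 mV.
(-6.208242 − (-9)) / LSB = 2.791758 × 1024/18 = 158.8200. Nearest integer: k = 159.
V_code = -9 + (159/1024) × 18 = -6.205078125 V.
e = -6.208242 − (-6.205078125) = −3.16 mV.

−3.16 mV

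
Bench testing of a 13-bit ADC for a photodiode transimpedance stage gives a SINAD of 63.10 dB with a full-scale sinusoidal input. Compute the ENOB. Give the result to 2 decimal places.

10.19 bits

Inverting SNR = 6.02 N + 1.76: N_eff = (63.10 − 1.76)/6.02 = 10.1894.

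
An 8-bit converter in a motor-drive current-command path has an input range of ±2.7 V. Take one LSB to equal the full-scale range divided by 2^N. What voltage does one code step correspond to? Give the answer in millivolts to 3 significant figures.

Span: 2.7 V − (-2.7 V) = 5.4 V.
There are 2^8 = 256 steps.
LSB = 5.4 V ÷ 2^8 = 5.4/256 V = 21.1 mV.

21.1 mV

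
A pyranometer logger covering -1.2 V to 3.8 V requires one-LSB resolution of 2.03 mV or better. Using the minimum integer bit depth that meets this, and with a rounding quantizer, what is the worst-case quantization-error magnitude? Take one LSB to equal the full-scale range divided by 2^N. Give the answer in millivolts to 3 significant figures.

Full-scale range = 3.8 V − (-1.2 V) = 5 V.
Levels needed ≥ 5/2.03 mV = 2463. 2^12 = 4096 suffices, so N_min = 12.
One LSB is 5 V / 4096 = 1.2207 mV.
Half an LSB is 0.610 mV.

0.610 mV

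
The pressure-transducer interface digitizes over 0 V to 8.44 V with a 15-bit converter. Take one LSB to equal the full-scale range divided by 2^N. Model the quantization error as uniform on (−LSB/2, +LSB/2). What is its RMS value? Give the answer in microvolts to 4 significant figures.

74.35 µV

Range is 8.44 V.
LSB = 8.44 V ÷ 2^15 = 8.44/32768 V = 257.568 µV.
For a uniform distribution on [−LSB/2, +LSB/2], V_rms = LSB/√12 = 257.568 µV/3.4641 = 74.35 µV.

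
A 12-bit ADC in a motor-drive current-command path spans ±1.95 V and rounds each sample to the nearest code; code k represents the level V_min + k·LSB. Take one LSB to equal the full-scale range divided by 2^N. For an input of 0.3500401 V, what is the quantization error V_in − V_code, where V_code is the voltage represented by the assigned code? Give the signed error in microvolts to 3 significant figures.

−351 µV

The full-scale span is 1.95 − (-1.95) = 3.9 V. LSB = 3.9 V / 2^12 ≈ 0.9521 mV.
(0.3500401 − (-1.95)) / LSB = 2.3000401 × 4096/3.9 = 2415.6319. Nearest integer: k = 2416.
Reconstructed level: -1.95 + 2416 × 3.9/4096 V = 0.3503906250 V.
V_in − V_code = 0.3500401 − (0.3503906250) = −351 µV.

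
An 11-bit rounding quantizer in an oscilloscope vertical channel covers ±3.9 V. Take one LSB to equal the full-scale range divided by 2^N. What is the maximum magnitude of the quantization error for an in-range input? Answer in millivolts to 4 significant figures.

Range = 3.9 − (-3.9) = 7.8 V.
Step size = 7.8/2048 V = 3.80859 mV.
|e|_max = LSB/2 = 1.904 mV.

1.904 mV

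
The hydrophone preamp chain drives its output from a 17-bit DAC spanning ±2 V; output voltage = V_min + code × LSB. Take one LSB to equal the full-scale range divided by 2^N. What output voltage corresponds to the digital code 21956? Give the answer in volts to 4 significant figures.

The full-scale span is 2 − (-2) = 4 V. LSB = 4 V / 2^17.
V_out = -2 + 21956 × (4/131072) V
      = -2 + 0.670044 = -1.32996 V.

-1.330 V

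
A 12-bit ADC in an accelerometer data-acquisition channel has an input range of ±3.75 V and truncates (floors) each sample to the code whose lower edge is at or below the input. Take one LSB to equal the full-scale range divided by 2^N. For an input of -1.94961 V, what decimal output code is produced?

983

Range = 3.75 − (-3.75) = 7.5 V. LSB = 7.5 V / 2^12 ≈ 1.831 mV.
V_in − V_min = -1.94961 − (-3.75) = 1.80039 V.
Divide by LSB: 1.80039 × 4096/7.5 = 983.2530.
Truncating gives code 983.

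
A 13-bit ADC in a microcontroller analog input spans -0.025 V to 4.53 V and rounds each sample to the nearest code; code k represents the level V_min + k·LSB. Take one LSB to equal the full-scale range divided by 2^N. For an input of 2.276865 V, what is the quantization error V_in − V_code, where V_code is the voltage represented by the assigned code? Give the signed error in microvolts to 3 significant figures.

Range = 4.53 − (-0.025) = 4.555 V. LSB = 4.555 V / 2^13 ≈ 0.5560 mV.
Position in LSBs: (2.276865 − (-0.025)) × 8192/4.555 = 4139.8196; rounding gives k = 4140.
V_code = -0.025 + (4140/8192) × 4.555 = 2.276965332 V.
e = 2.276865 − (2.276965332) = −100 µV.

−100 µV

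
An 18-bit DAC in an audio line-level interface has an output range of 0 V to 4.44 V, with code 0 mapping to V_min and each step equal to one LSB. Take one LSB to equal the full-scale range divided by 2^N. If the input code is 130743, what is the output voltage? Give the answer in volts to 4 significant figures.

Full-scale range = 4.44 V. LSB = 4.44 V / 2^18.
Output = V_min + (130743/262144) × range = 0 + 0.498745 × 4.44 V
      = 0 + 2.21443 = 2.21443 V.

2.214 V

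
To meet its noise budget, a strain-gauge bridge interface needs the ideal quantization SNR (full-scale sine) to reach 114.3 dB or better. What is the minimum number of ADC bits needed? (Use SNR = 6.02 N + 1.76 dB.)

N ≥ (114.3 − 1.76)/6.02 = 18.694 → N_min = 19.

19 bits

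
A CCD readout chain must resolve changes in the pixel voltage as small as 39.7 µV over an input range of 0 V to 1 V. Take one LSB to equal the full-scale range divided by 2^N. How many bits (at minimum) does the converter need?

15 bits

Span = 1 V.
1 V / 39.7 µV = 25190. Since 2^14 = 16384 and 2^15 = 32768, N = 15.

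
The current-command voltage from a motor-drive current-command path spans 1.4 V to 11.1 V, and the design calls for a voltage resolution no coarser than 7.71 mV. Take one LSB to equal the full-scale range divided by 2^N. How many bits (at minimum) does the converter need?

11 bits

Range = 11.1 − (1.4) = 9.7 V.
Required number of levels: 9.7/7.71 mV = 1258.1; smallest N with 2^N ≥ that is 11.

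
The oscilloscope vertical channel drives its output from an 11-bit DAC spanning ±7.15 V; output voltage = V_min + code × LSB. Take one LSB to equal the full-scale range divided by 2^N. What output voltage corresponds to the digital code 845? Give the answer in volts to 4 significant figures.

-1.250 V

Span: 7.15 V − (-7.15 V) = 14.3 V. LSB = 14.3 V / 2^11.
V_out = V_min + code × LSB = -7.15 V + 845 × 14.3 V / 2048
      = -7.15 V + 5.90015 V = -1.24985 V.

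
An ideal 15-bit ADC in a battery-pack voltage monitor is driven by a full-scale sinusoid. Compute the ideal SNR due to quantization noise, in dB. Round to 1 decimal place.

6.02(15) + 1.76 = 90.30 + 1.76 = 92.06 dB.

92.1 dB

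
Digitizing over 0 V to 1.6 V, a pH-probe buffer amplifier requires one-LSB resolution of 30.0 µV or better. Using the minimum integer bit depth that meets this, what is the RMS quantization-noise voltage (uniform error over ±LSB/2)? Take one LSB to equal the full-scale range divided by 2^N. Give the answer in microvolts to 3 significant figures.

7.05 µV

Full-scale range = 1.6 V.
Required number of levels: 1.6/30.0 µV = 53333; smallest N with 2^N ≥ that is 16.
LSB = 1.6 V / 2^16 = 24.414 µV.
V_rms = LSB/√12 = 7.05 µV.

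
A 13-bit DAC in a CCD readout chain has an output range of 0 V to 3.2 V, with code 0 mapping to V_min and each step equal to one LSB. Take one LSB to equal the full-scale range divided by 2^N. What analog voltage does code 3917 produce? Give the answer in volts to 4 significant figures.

V_FS = 3.2 V. LSB = 3.2 V / 2^13.
V_out = V_min + code × LSB = 0 V + 3917 × 3.2 V / 8192
      = 0 V + 1.53008 V = 1.53008 V.

1.530 V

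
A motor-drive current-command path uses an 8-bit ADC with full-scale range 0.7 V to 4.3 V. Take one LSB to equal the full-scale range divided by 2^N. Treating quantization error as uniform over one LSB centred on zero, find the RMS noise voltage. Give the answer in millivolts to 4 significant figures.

Full-scale range = 4.3 V − (0.7 V) = 3.6 V.
LSB = 3.6 V / 2^8 = 14.0625 mV.
For a uniform distribution on [−LSB/2, +LSB/2], V_rms = LSB/√12 = 14.0625 mV/3.4641 = 4.059 mV.

4.059 mV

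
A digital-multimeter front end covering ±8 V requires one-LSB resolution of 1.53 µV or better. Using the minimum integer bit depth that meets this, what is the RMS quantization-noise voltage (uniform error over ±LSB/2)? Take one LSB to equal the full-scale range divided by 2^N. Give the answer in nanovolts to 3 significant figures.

275 nV

Range = 8 − (-8) = 16 V.
Levels needed ≥ 16/1.53 µV = 1.046e7. 2^24 = 16777216 suffices, so N_min = 24.
LSB = 16 V / 2^24 = 0.95367 µV.
σ_q = LSB/√12 = 0.95367 µV/3.4641 = 275 nV.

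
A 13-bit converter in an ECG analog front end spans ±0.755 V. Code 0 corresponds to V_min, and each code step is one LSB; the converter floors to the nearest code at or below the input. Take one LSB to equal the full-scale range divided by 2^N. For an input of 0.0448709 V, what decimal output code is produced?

4339

Span: 0.755 V − (-0.755 V) = 1.51 V. LSB = 1.51 V / 2^13 ≈ 184.3 µV.
V_in − V_min = 0.0448709 − (-0.755) = 0.7998709 V.
Divide by LSB: 0.7998709 × 8192/1.51 = 4339.4321.
Truncating gives code 4339.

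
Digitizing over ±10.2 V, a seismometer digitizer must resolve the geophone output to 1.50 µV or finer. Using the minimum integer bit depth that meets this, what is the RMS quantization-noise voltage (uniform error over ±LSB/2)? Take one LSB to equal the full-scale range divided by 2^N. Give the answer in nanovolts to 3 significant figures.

351 nV

Span: 10.2 V − (-10.2 V) = 20.4 V.
Levels needed ≥ 20.4/1.50 µV = 1.360e7. 2^24 = 16777216 suffices, so N_min = 24.
LSB = 20.4 V / 2^24 = 1.2159 µV.
σ_q = LSB/√12 = 1.2159 µV/3.4641 = 351 nV.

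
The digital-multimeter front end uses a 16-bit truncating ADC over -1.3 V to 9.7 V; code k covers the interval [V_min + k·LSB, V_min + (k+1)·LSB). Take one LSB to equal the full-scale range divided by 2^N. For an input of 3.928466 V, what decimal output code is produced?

31150

Full-scale range = 9.7 V − (-1.3 V) = 11 V. LSB = 11 V / 2^16 ≈ 167.8 µV.
code = ⌊(V_in − V_min)/LSB⌋ = ⌊(V_in − V_min) × 2^16 / range⌋
     = ⌊(3.928466 − (-1.3)) × 65536 / 11⌋ = ⌊5.228466 × 65536/11⌋
     = ⌊31150.250⌋ = 31150.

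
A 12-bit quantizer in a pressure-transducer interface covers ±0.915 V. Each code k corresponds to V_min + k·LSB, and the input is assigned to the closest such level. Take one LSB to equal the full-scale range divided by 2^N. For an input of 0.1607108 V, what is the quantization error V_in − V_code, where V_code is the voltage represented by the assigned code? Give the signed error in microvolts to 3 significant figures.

Range = 0.915 − (-0.915) = 1.83 V. LSB = 1.83 V / 2^12 ≈ 446.8 µV.
(0.1607108 − (-0.915)) / LSB = 1.0757108 × 4096/1.83 = 2407.7112. Nearest integer: k = 2408.
Reconstructed level: -0.915 + 2408 × 1.83/4096 V = 0.1608398438 V.
Error = V_in − V_code = 0.1607108 − (0.1608398438) = −129 µV.

−129 µV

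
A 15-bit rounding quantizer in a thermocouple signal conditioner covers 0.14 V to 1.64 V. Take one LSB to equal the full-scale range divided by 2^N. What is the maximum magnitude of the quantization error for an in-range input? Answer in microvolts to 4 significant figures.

22.89 µV

Full-scale range = 1.64 V − (0.14 V) = 1.5 V.
LSB = 1.5 V / 2^15 = 45.7764 µV.
A rounding quantizer has |error| ≤ LSB/2 = 22.89 µV.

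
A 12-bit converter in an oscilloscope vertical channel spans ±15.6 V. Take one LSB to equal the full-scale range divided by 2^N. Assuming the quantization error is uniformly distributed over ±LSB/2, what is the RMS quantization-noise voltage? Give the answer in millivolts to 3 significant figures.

2.20 mV

Range = 15.6 − (-15.6) = 31.2 V.
Step size = 31.2/4096 V = 7.6172 mV.
σ_q = LSB/√12 = 7.6172 mV/3.4641 = 2.20 mV.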